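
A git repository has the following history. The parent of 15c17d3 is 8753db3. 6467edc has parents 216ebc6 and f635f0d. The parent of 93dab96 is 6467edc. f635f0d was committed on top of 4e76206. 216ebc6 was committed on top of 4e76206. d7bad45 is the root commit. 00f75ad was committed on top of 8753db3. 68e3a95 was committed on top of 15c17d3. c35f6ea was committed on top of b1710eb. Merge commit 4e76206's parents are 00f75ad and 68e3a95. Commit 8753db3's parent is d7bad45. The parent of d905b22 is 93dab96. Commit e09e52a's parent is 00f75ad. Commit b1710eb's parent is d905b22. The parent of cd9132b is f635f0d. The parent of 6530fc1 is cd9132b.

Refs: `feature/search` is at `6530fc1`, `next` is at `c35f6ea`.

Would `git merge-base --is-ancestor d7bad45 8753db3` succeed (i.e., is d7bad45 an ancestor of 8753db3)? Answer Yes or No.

Yes

Ancestors of 8753db3 (commits reachable by following parents): {8753db3, d7bad45}.
d7bad45 is in that set, so it is an ancestor of 8753db3.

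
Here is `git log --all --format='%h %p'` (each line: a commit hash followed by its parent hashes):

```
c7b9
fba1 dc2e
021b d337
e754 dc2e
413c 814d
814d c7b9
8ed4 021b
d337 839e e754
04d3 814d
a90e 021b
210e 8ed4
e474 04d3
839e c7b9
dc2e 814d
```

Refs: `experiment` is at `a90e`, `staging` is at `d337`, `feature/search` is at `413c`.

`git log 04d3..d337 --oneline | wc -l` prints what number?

4

Reachable from d337: {814d, 839e, c7b9, d337, dc2e, e754}.
Reachable from 04d3: {04d3, 814d, c7b9}.
In d337's history but not 04d3's: {839e, d337, dc2e, e754} — 4 commits.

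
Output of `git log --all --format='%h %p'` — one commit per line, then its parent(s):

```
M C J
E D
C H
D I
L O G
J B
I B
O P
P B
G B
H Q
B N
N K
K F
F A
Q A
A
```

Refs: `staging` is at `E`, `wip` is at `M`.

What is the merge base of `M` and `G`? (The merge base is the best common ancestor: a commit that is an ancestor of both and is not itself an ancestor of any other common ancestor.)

Ancestors of M: {A, B, C, F, H, J, K, M, N, Q}.
Ancestors of G: {A, B, F, G, K, N}.
Common ancestors: {A, B, F, K, N}.
Among these, B is not an ancestor of any other common ancestor — it is the merge base.

B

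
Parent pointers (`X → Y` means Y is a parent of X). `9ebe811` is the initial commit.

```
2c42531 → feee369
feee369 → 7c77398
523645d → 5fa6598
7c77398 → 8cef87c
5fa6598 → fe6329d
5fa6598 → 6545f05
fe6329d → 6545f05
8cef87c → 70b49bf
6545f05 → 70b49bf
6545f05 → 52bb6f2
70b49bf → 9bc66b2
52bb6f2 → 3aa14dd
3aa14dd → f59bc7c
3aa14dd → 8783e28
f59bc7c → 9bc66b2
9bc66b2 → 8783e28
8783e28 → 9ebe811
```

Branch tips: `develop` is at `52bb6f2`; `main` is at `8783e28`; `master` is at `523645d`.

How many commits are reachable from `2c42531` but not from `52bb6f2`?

Reachable from 2c42531: {2c42531, 70b49bf, 7c77398, 8783e28, 8cef87c, 9bc66b2, 9ebe811, feee369}.
Reachable from 52bb6f2: {3aa14dd, 52bb6f2, 8783e28, 9bc66b2, 9ebe811, f59bc7c}.
In 2c42531's history but not 52bb6f2's: {2c42531, 70b49bf, 7c77398, 8cef87c, feee369} — 5 commits.

5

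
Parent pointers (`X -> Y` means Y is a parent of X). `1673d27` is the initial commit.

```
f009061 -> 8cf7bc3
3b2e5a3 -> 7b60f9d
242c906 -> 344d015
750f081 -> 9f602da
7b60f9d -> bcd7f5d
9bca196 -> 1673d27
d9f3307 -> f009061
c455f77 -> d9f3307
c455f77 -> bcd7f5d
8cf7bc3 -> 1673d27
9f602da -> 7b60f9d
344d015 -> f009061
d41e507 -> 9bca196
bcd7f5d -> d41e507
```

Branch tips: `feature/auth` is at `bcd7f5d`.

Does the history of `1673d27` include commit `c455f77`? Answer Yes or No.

No

Ancestors of 1673d27: {1673d27}.
c455f77 is not in that set, so it is not an ancestor of 1673d27.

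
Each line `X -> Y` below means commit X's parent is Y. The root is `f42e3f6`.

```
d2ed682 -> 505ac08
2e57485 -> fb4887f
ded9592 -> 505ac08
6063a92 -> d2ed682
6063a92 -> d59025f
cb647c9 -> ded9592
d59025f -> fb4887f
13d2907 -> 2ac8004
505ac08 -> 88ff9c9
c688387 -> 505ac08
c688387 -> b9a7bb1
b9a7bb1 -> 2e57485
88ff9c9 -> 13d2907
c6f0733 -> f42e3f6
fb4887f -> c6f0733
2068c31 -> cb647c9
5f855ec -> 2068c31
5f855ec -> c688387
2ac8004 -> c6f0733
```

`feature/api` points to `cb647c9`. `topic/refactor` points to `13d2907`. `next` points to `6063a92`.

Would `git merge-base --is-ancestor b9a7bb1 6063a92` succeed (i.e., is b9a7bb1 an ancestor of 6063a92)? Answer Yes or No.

No

Ancestors of 6063a92: {13d2907, 2ac8004, 505ac08, 6063a92, 88ff9c9, c6f0733, d2ed682, d59025f, f42e3f6, fb4887f}.
b9a7bb1 is not in that set, so it is not an ancestor of 6063a92.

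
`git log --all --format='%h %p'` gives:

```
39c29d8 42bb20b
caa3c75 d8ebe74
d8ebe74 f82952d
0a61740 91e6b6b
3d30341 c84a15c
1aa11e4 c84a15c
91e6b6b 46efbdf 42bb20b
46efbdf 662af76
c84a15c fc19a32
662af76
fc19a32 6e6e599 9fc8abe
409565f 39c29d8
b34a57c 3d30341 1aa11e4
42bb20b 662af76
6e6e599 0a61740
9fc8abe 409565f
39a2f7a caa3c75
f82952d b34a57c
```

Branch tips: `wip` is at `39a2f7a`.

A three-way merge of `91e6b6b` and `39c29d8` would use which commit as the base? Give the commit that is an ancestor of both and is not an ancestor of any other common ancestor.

42bb20b

Ancestors of 91e6b6b: {42bb20b, 46efbdf, 662af76, 91e6b6b}.
Ancestors of 39c29d8: {39c29d8, 42bb20b, 662af76}.
Common ancestors: {42bb20b, 662af76}.
Among these, 42bb20b is not an ancestor of any other common ancestor — it is the merge base.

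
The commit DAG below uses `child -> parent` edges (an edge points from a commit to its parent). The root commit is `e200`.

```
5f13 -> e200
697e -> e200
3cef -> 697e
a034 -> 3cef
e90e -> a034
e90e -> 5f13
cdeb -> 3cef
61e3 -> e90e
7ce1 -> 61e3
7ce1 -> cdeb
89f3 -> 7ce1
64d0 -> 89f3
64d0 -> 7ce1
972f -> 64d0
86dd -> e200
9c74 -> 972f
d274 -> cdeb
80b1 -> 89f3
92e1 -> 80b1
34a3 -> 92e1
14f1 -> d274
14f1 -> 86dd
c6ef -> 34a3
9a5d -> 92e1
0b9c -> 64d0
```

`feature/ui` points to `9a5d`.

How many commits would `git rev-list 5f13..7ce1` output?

7

Reachable from 7ce1: {3cef, 5f13, 61e3, 697e, 7ce1, a034, cdeb, e200, e90e}.
Reachable from 5f13: {5f13, e200}.
In 7ce1's history but not 5f13's: {3cef, 61e3, 697e, 7ce1, a034, cdeb, e90e} — 7 commits.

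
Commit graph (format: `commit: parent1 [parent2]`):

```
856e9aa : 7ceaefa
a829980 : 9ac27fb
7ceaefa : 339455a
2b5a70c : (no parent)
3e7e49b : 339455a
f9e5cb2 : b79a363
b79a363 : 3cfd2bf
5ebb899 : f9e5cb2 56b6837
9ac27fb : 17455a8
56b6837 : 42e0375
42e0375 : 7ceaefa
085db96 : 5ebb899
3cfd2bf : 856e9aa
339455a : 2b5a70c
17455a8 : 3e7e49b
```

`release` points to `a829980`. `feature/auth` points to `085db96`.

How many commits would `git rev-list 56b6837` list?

Walking parent pointers from 56b6837: reachable set = {2b5a70c, 339455a, 42e0375, 56b6837, 7ceaefa}.
That is 5 commits.

5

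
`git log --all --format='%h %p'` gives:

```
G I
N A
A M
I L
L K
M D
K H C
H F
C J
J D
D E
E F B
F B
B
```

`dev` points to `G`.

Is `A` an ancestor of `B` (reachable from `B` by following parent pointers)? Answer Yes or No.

No

Ancestors of B: {B}.
A is not in that set, so it is not an ancestor of B.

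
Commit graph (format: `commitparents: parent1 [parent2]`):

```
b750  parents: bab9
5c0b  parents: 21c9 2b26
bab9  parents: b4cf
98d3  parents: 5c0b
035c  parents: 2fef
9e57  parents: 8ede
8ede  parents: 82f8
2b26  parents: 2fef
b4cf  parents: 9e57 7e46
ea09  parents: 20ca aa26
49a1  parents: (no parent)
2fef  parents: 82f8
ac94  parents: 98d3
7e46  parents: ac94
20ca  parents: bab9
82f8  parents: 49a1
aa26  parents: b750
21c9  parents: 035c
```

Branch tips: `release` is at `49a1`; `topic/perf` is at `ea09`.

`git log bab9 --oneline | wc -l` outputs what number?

14

Walking parent pointers from bab9: reachable set = {035c, 21c9, 2b26, 2fef, 49a1, 5c0b, 7e46, 82f8, 8ede, 98d3, 9e57, ac94, b4cf, bab9}.
That is 14 commits.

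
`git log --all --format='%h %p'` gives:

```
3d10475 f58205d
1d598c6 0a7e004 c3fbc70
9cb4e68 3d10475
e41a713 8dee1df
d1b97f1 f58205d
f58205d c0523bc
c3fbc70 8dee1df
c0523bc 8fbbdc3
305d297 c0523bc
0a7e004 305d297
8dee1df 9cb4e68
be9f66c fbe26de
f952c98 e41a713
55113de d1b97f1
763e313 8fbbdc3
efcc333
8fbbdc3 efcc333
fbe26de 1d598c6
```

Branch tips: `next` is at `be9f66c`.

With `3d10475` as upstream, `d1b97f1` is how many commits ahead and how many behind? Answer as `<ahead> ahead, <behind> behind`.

Reachable from d1b97f1: {8fbbdc3, c0523bc, d1b97f1, efcc333, f58205d}.
Reachable from 3d10475: {3d10475, 8fbbdc3, c0523bc, efcc333, f58205d}.
Only in d1b97f1's history (ahead): {d1b97f1} — 1.
Only in 3d10475's history (behind): {3d10475} — 1.

1 ahead, 1 behind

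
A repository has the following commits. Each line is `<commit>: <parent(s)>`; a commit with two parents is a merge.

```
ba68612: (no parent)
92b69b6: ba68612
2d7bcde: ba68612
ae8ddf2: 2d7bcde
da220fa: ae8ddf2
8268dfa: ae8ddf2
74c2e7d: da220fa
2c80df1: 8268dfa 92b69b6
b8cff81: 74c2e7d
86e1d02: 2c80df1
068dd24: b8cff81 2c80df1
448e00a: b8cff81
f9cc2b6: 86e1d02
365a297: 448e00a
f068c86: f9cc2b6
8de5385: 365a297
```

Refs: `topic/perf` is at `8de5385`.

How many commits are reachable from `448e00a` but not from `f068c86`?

4

Reachable from 448e00a: {2d7bcde, 448e00a, 74c2e7d, ae8ddf2, b8cff81, ba68612, da220fa}.
Reachable from f068c86: {2c80df1, 2d7bcde, 8268dfa, 86e1d02, 92b69b6, ae8ddf2, ba68612, f068c86, f9cc2b6}.
In 448e00a's history but not f068c86's: {448e00a, 74c2e7d, b8cff81, da220fa} — 4 commits.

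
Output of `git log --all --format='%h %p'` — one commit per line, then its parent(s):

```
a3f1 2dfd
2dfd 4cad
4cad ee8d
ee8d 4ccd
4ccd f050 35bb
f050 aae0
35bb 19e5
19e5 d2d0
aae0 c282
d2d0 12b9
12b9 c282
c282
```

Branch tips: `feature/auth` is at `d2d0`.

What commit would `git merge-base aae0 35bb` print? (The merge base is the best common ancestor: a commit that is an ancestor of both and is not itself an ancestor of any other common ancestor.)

c282

Ancestors of aae0: {aae0, c282}.
Ancestors of 35bb: {12b9, 19e5, 35bb, c282, d2d0}.
Common ancestors: {c282}.
The only common ancestor is c282, so it is the merge base.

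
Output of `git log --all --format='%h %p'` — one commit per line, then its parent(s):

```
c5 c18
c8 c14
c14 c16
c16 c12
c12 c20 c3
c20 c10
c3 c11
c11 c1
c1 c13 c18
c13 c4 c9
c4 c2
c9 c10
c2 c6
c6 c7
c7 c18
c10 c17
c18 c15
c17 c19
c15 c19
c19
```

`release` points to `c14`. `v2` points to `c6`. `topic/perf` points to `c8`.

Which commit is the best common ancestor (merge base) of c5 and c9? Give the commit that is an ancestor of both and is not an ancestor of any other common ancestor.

Ancestors of c5: {c15, c18, c19, c5}.
Ancestors of c9: {c10, c17, c19, c9}.
Common ancestors: {c19}.
The only common ancestor is c19, so it is the merge base.

c19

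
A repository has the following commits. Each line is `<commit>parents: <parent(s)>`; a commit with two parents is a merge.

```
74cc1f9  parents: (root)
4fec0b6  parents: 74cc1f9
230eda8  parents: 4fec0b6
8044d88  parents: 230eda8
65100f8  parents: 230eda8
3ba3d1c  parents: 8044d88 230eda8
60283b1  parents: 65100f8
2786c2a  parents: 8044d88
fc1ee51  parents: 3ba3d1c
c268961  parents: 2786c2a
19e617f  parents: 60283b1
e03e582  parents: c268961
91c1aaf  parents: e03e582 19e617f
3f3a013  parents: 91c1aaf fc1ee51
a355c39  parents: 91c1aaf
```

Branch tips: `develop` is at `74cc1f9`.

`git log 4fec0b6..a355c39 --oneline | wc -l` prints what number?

10

Reachable from a355c39: {19e617f, 230eda8, 2786c2a, 4fec0b6, 60283b1, 65100f8, 74cc1f9, 8044d88, 91c1aaf, a355c39, c268961, e03e582}.
Reachable from 4fec0b6: {4fec0b6, 74cc1f9}.
In a355c39's history but not 4fec0b6's: {19e617f, 230eda8, 2786c2a, 60283b1, 65100f8, 8044d88, 91c1aaf, a355c39, c268961, e03e582} — 10 commits.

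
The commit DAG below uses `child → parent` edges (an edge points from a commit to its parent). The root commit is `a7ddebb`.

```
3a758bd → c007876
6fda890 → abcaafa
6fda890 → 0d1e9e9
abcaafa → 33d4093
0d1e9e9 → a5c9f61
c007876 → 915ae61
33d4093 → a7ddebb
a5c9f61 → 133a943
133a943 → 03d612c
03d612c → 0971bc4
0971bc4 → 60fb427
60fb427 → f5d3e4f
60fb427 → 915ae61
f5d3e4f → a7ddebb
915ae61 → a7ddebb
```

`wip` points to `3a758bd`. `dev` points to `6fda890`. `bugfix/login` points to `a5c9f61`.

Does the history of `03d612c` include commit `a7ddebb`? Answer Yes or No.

Yes

Ancestors of 03d612c (commits reachable by following parents): {03d612c, 0971bc4, 60fb427, 915ae61, a7ddebb, f5d3e4f}.
a7ddebb is in that set, so it is an ancestor of 03d612c.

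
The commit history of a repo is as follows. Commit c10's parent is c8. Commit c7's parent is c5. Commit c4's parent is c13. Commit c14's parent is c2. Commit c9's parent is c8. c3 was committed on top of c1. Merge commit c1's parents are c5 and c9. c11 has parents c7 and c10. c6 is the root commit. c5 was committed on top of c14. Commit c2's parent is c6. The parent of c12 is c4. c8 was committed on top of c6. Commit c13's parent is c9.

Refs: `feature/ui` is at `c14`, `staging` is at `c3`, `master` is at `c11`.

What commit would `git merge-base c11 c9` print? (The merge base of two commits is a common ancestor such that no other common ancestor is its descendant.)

Ancestors of c11: {c10, c11, c14, c2, c5, c6, c7, c8}.
Ancestors of c9: {c6, c8, c9}.
Common ancestors: {c6, c8}.
Among these, c8 is not an ancestor of any other common ancestor — it is the merge base.

c8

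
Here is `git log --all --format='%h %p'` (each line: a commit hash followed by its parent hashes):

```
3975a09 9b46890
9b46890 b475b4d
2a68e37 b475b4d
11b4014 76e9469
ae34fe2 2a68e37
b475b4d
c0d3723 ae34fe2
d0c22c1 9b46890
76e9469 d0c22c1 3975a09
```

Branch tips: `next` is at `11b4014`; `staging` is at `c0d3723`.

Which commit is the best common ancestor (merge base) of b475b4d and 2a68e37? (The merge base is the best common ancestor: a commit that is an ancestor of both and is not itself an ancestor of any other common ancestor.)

b475b4d

Ancestors of b475b4d: {b475b4d}.
Ancestors of 2a68e37: {2a68e37, b475b4d}.
Common ancestors: {b475b4d}.
The only common ancestor is b475b4d, so it is the merge base.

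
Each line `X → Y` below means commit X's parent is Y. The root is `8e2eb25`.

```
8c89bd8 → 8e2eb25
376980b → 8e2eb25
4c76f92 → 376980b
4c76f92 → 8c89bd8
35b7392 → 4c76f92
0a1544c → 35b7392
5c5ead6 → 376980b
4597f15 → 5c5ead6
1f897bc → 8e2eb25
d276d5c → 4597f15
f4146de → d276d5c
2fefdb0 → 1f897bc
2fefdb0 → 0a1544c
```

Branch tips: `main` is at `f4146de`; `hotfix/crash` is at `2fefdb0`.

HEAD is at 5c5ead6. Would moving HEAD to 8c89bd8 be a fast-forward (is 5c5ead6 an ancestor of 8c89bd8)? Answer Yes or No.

No

A fast-forward from 5c5ead6 to 8c89bd8 is possible iff 5c5ead6 is an ancestor of 8c89bd8.
Ancestors of 8c89bd8: {8c89bd8, 8e2eb25}.
5c5ead6 is not among them, so fast-forward is not possible.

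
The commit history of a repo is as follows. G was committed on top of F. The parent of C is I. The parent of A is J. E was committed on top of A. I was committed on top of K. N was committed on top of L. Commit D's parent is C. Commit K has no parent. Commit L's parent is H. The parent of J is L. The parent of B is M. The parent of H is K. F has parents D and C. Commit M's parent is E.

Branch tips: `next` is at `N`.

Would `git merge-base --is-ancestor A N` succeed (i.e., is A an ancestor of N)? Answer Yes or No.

Ancestors of N: {H, K, L, N}.
A is not in that set, so it is not an ancestor of N.

No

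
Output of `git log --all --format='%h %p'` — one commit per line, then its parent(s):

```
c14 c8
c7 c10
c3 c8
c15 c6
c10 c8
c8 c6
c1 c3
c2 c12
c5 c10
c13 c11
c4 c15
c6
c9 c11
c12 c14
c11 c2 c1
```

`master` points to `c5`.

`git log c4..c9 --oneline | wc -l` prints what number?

Reachable from c9: {c1, c11, c12, c14, c2, c3, c6, c8, c9}.
Reachable from c4: {c15, c4, c6}.
In c9's history but not c4's: {c1, c11, c12, c14, c2, c3, c8, c9} — 8 commits.

8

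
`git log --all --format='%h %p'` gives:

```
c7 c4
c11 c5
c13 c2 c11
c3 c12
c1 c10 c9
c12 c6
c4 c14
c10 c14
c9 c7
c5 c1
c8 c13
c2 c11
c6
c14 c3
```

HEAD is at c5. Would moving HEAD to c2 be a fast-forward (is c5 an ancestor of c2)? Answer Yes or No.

Yes

A fast-forward from c5 to c2 is possible iff c5 is an ancestor of c2.
Ancestors of c2: {c1, c10, c11, c12, c14, c2, c3, c4, c5, c6, c7, c9}.
c5 is among them, so fast-forward is possible.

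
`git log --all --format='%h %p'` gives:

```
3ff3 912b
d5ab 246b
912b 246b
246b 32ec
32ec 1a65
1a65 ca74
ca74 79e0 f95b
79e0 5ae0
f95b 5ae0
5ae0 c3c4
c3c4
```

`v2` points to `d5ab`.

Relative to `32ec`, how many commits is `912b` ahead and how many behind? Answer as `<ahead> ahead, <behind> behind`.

2 ahead, 0 behind

Reachable from 912b: {1a65, 246b, 32ec, 5ae0, 79e0, 912b, c3c4, ca74, f95b}.
Reachable from 32ec: {1a65, 32ec, 5ae0, 79e0, c3c4, ca74, f95b}.
Only in 912b's history (ahead): {246b, 912b} — 2.
Only in 32ec's history (behind): {} — 0.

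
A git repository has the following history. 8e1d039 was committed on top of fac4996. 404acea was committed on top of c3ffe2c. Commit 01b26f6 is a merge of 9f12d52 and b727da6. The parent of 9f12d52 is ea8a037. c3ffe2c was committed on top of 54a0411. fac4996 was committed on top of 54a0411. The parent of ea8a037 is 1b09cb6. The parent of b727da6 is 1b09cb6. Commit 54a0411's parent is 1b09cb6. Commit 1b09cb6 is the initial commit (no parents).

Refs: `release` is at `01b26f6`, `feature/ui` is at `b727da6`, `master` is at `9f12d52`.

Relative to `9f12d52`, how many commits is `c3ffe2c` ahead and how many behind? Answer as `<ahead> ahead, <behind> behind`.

Reachable from c3ffe2c: {1b09cb6, 54a0411, c3ffe2c}.
Reachable from 9f12d52: {1b09cb6, 9f12d52, ea8a037}.
Only in c3ffe2c's history (ahead): {54a0411, c3ffe2c} — 2.
Only in 9f12d52's history (behind): {9f12d52, ea8a037} — 2.

2 ahead, 2 behind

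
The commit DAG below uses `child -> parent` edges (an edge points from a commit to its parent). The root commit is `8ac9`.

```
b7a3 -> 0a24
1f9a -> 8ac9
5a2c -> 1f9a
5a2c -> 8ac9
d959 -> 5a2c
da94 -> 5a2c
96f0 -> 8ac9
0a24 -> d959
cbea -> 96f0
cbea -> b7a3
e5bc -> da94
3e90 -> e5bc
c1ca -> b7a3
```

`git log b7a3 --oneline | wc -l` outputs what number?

Walking parent pointers from b7a3: reachable set = {0a24, 1f9a, 5a2c, 8ac9, b7a3, d959}.
That is 6 commits.

6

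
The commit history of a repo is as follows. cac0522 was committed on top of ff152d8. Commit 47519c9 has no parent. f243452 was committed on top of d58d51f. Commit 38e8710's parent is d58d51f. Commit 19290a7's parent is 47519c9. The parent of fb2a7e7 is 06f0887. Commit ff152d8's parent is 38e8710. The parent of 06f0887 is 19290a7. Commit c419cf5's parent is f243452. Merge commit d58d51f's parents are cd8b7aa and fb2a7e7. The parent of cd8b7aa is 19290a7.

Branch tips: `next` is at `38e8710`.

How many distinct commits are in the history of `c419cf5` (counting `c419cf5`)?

Walking parent pointers from c419cf5: reachable set = {06f0887, 19290a7, 47519c9, c419cf5, cd8b7aa, d58d51f, f243452, fb2a7e7}.
That is 8 commits.

8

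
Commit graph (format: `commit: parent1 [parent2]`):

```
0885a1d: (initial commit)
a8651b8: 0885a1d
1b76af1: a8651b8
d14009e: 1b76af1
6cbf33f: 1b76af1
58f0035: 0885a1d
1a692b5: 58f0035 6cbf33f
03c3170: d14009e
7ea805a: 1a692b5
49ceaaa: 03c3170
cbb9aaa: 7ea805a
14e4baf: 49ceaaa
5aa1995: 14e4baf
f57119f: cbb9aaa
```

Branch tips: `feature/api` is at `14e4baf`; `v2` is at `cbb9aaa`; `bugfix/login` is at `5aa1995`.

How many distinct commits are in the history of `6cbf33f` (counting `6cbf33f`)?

4

Walking parent pointers from 6cbf33f: reachable set = {0885a1d, 1b76af1, 6cbf33f, a8651b8}.
That is 4 commits.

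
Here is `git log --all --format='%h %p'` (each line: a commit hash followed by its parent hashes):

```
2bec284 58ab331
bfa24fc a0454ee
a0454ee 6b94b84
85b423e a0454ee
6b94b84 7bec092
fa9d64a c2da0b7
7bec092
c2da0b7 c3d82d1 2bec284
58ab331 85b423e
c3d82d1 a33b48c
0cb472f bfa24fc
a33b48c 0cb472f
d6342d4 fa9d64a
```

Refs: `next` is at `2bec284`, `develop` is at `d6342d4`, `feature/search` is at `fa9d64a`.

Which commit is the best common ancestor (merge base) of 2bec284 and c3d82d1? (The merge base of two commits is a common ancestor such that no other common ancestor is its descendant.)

Ancestors of 2bec284: {2bec284, 58ab331, 6b94b84, 7bec092, 85b423e, a0454ee}.
Ancestors of c3d82d1: {0cb472f, 6b94b84, 7bec092, a0454ee, a33b48c, bfa24fc, c3d82d1}.
Common ancestors: {6b94b84, 7bec092, a0454ee}.
Among these, a0454ee is not an ancestor of any other common ancestor — it is the merge base.

a0454ee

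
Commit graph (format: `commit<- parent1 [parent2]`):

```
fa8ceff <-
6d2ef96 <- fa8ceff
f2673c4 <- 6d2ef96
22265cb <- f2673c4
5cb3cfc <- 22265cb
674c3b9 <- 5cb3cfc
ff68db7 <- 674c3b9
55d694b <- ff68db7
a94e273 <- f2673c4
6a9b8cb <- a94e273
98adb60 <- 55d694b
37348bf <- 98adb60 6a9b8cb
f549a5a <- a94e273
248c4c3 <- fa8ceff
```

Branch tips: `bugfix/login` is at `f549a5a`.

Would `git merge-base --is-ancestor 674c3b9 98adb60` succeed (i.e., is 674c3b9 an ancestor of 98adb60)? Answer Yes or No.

Yes

Ancestors of 98adb60 (commits reachable by following parents): {22265cb, 55d694b, 5cb3cfc, 674c3b9, 6d2ef96, 98adb60, f2673c4, fa8ceff, ff68db7}.
674c3b9 is in that set, so it is an ancestor of 98adb60.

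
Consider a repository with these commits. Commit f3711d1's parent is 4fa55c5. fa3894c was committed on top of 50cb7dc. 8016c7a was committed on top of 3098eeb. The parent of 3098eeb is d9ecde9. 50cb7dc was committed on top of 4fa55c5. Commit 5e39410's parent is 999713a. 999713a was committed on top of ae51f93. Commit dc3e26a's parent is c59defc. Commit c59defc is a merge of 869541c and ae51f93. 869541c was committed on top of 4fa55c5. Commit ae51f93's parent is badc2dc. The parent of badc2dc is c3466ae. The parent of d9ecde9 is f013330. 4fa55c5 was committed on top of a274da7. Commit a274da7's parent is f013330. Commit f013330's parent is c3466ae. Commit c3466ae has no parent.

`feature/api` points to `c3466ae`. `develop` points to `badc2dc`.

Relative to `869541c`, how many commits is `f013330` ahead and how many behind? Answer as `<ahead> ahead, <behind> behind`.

0 ahead, 3 behind

Reachable from f013330: {c3466ae, f013330}.
Reachable from 869541c: {4fa55c5, 869541c, a274da7, c3466ae, f013330}.
Only in f013330's history (ahead): {} — 0.
Only in 869541c's history (behind): {4fa55c5, 869541c, a274da7} — 3.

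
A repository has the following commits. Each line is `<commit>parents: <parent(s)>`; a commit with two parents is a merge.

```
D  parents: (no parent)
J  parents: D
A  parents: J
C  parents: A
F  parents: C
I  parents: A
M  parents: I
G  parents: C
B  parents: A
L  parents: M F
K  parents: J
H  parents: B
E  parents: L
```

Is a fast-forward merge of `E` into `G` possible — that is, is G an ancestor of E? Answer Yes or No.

A fast-forward from G to E is possible iff G is an ancestor of E.
Ancestors of E: {A, C, D, E, F, I, J, L, M}.
G is not among them, so fast-forward is not possible.

No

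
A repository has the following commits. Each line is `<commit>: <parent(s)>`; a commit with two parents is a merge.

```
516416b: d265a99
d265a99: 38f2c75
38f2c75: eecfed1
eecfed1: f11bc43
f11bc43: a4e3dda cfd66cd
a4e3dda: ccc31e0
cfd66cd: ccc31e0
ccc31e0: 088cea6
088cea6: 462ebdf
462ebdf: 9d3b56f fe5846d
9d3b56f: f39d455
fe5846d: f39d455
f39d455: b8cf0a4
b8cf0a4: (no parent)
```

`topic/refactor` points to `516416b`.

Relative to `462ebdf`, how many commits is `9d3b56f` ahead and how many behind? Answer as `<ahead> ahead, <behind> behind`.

0 ahead, 2 behind

Reachable from 9d3b56f: {9d3b56f, b8cf0a4, f39d455}.
Reachable from 462ebdf: {462ebdf, 9d3b56f, b8cf0a4, f39d455, fe5846d}.
Only in 9d3b56f's history (ahead): {} — 0.
Only in 462ebdf's history (behind): {462ebdf, fe5846d} — 2.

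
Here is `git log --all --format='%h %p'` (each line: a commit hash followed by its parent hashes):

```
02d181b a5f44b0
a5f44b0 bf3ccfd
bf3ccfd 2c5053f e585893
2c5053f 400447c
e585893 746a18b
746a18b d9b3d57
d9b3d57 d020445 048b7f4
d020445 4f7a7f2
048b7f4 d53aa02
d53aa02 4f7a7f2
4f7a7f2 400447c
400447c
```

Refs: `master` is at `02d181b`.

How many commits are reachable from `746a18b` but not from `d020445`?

Reachable from 746a18b: {048b7f4, 400447c, 4f7a7f2, 746a18b, d020445, d53aa02, d9b3d57}.
Reachable from d020445: {400447c, 4f7a7f2, d020445}.
In 746a18b's history but not d020445's: {048b7f4, 746a18b, d53aa02, d9b3d57} — 4 commits.

4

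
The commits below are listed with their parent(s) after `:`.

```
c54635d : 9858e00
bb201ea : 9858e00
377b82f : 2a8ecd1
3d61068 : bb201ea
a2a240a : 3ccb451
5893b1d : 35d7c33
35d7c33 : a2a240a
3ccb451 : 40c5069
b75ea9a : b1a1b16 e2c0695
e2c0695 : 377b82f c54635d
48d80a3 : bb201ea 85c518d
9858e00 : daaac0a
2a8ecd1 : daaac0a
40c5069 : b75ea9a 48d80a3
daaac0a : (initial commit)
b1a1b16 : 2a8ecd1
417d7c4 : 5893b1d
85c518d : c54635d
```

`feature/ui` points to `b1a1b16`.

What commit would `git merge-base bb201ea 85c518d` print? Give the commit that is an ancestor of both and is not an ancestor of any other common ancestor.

Ancestors of bb201ea: {9858e00, bb201ea, daaac0a}.
Ancestors of 85c518d: {85c518d, 9858e00, c54635d, daaac0a}.
Common ancestors: {9858e00, daaac0a}.
Among these, 9858e00 is not an ancestor of any other common ancestor — it is the merge base.

9858e00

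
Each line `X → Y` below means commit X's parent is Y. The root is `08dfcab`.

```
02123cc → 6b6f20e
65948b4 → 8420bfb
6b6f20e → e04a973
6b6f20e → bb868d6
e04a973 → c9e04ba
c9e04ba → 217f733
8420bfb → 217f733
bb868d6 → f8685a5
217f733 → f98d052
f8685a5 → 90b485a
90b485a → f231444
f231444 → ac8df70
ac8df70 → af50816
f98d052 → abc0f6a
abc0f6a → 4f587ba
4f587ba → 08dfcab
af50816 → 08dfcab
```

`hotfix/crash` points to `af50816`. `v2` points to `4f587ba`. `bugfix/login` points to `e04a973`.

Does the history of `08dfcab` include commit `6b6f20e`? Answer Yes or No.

No

Ancestors of 08dfcab: {08dfcab}.
6b6f20e is not in that set, so it is not an ancestor of 08dfcab.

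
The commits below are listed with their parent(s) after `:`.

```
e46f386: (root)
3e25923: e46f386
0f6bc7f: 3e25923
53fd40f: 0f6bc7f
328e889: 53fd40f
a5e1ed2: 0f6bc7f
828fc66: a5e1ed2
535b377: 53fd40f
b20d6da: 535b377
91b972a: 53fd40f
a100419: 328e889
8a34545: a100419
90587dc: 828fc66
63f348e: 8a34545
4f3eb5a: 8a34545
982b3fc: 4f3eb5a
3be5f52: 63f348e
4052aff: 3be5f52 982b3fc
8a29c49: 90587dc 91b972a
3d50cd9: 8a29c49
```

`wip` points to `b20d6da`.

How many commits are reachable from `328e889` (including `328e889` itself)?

Walking parent pointers from 328e889: reachable set = {0f6bc7f, 328e889, 3e25923, 53fd40f, e46f386}.
That is 5 commits.

5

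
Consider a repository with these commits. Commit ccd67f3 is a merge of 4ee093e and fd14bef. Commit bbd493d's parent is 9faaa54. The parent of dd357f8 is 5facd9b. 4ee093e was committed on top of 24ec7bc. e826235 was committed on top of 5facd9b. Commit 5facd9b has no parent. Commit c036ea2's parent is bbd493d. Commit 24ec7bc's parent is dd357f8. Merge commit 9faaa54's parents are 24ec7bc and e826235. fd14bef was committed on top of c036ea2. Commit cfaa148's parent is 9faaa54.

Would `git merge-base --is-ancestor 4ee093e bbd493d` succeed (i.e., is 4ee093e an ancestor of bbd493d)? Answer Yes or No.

No

Ancestors of bbd493d: {24ec7bc, 5facd9b, 9faaa54, bbd493d, dd357f8, e826235}.
4ee093e is not in that set, so it is not an ancestor of bbd493d.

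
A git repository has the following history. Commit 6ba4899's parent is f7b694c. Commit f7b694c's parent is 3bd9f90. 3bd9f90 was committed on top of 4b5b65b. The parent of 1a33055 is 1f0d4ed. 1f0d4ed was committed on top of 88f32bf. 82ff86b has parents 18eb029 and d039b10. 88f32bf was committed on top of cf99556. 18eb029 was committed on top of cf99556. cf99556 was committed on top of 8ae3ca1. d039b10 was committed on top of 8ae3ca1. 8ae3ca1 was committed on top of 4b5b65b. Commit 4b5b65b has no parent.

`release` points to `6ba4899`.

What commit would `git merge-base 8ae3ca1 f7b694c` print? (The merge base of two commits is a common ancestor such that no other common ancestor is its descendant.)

4b5b65b

Ancestors of 8ae3ca1: {4b5b65b, 8ae3ca1}.
Ancestors of f7b694c: {3bd9f90, 4b5b65b, f7b694c}.
Common ancestors: {4b5b65b}.
The only common ancestor is 4b5b65b, so it is the merge base.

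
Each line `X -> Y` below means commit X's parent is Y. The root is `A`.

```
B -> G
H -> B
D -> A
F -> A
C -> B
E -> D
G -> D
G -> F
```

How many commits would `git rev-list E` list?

3

Walking parent pointers from E: reachable set = {A, D, E}.
That is 3 commits.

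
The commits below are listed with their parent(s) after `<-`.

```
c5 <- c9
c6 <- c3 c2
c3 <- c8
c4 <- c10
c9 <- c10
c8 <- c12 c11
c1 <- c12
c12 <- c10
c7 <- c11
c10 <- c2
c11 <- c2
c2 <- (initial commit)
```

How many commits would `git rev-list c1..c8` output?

Reachable from c8: {c10, c11, c12, c2, c8}.
Reachable from c1: {c1, c10, c12, c2}.
In c8's history but not c1's: {c11, c8} — 2 commits.

2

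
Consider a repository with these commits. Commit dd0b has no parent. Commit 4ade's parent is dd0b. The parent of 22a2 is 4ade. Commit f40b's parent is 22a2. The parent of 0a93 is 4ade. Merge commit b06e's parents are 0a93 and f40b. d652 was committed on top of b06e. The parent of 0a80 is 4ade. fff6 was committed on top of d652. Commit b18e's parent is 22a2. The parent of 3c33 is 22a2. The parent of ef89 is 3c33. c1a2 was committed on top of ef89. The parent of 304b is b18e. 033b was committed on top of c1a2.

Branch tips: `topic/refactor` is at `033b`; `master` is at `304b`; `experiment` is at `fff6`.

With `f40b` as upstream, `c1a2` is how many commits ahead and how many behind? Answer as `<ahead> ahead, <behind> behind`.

Reachable from c1a2: {22a2, 3c33, 4ade, c1a2, dd0b, ef89}.
Reachable from f40b: {22a2, 4ade, dd0b, f40b}.
Only in c1a2's history (ahead): {3c33, c1a2, ef89} — 3.
Only in f40b's history (behind): {f40b} — 1.

3 ahead, 1 behind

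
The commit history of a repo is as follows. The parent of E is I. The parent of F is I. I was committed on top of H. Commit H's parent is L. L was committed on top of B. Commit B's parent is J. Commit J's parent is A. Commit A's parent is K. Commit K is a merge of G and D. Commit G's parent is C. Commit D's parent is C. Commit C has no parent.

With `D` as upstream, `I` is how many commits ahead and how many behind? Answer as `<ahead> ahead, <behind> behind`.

Reachable from I: {A, B, C, D, G, H, I, J, K, L}.
Reachable from D: {C, D}.
Only in I's history (ahead): {A, B, G, H, I, J, K, L} — 8.
Only in D's history (behind): {} — 0.

8 ahead, 0 behind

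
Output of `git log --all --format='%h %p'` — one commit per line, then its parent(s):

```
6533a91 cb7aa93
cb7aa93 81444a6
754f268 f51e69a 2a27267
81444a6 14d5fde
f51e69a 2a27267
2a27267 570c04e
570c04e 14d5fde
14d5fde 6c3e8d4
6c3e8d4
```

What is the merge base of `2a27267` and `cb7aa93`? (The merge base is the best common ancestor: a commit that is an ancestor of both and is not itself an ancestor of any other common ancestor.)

Ancestors of 2a27267: {14d5fde, 2a27267, 570c04e, 6c3e8d4}.
Ancestors of cb7aa93: {14d5fde, 6c3e8d4, 81444a6, cb7aa93}.
Common ancestors: {14d5fde, 6c3e8d4}.
Among these, 14d5fde is not an ancestor of any other common ancestor — it is the merge base.

14d5fde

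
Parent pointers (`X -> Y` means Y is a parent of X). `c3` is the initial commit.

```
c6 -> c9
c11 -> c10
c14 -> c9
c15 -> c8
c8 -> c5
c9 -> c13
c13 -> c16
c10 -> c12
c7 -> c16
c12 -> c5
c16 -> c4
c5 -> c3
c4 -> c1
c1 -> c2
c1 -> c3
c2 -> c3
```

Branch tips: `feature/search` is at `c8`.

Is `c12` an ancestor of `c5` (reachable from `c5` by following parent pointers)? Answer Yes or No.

Ancestors of c5: {c3, c5}.
c12 is not in that set, so it is not an ancestor of c5.

No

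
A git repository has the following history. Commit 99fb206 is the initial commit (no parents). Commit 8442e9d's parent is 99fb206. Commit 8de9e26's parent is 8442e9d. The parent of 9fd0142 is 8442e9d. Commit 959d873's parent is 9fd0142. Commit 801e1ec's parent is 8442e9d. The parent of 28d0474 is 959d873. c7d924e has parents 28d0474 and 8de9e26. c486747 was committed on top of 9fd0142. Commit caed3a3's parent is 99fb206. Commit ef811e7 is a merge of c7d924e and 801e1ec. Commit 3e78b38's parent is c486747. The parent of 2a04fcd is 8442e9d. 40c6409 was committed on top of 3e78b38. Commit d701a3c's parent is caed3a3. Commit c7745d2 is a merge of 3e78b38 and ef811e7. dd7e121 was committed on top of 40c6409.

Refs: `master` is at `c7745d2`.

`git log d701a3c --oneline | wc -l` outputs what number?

3

Walking parent pointers from d701a3c: reachable set = {99fb206, caed3a3, d701a3c}.
That is 3 commits.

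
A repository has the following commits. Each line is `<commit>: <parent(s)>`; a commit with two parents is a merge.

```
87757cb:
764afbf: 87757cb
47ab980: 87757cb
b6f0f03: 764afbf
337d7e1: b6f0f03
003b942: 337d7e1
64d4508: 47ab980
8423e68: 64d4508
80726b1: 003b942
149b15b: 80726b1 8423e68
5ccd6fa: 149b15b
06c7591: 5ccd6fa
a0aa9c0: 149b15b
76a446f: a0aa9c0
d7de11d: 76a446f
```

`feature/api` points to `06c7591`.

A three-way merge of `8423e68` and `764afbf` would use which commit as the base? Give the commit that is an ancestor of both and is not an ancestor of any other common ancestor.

Ancestors of 8423e68: {47ab980, 64d4508, 8423e68, 87757cb}.
Ancestors of 764afbf: {764afbf, 87757cb}.
Common ancestors: {87757cb}.
The only common ancestor is 87757cb, so it is the merge base.

87757cb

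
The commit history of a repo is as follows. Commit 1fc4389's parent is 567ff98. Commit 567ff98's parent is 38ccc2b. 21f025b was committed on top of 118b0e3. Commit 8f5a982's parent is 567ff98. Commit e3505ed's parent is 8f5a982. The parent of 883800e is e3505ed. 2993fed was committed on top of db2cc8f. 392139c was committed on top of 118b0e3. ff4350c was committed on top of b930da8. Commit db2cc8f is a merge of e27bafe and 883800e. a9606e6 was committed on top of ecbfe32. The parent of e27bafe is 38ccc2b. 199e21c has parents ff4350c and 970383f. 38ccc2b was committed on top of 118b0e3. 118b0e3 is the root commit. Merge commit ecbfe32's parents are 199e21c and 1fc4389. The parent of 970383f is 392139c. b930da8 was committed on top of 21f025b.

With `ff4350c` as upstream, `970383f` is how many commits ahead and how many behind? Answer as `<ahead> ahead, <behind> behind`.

2 ahead, 3 behind

Reachable from 970383f: {118b0e3, 392139c, 970383f}.
Reachable from ff4350c: {118b0e3, 21f025b, b930da8, ff4350c}.
Only in 970383f's history (ahead): {392139c, 970383f} — 2.
Only in ff4350c's history (behind): {21f025b, b930da8, ff4350c} — 3.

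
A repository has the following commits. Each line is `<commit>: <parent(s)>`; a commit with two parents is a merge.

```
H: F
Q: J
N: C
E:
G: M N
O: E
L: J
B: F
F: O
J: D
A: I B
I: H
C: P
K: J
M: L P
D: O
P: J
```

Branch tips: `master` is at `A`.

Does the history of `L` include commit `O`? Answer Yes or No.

Yes

Ancestors of L (commits reachable by following parents): {D, E, J, L, O}.
O is in that set, so it is an ancestor of L.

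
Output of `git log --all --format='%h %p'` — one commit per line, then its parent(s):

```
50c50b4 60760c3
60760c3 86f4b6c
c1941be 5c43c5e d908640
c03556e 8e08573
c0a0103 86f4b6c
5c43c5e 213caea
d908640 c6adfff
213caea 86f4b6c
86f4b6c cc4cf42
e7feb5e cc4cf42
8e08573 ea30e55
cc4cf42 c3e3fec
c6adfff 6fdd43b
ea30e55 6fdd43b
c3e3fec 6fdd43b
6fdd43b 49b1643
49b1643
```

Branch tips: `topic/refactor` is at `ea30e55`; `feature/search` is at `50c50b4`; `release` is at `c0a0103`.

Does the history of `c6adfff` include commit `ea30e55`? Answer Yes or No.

Ancestors of c6adfff: {49b1643, 6fdd43b, c6adfff}.
ea30e55 is not in that set, so it is not an ancestor of c6adfff.

No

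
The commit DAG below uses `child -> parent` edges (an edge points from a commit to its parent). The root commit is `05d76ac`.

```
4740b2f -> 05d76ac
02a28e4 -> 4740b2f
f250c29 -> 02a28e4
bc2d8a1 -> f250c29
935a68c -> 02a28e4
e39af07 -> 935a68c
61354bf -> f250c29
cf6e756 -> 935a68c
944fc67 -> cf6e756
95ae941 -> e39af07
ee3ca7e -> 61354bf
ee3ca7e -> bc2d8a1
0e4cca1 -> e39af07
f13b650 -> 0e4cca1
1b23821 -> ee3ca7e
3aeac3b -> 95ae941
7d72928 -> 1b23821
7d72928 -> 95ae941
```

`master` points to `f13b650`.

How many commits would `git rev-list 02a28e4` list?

Walking parent pointers from 02a28e4: reachable set = {02a28e4, 05d76ac, 4740b2f}.
That is 3 commits.

3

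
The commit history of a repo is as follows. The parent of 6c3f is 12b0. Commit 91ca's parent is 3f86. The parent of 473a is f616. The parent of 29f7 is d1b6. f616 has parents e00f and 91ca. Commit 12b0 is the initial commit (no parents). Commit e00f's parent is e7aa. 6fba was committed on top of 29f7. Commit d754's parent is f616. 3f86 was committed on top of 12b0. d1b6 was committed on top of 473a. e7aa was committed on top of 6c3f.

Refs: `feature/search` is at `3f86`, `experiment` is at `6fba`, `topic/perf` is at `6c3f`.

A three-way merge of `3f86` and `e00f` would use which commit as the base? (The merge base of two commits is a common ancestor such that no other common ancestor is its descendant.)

Ancestors of 3f86: {12b0, 3f86}.
Ancestors of e00f: {12b0, 6c3f, e00f, e7aa}.
Common ancestors: {12b0}.
The only common ancestor is 12b0, so it is the merge base.

12b0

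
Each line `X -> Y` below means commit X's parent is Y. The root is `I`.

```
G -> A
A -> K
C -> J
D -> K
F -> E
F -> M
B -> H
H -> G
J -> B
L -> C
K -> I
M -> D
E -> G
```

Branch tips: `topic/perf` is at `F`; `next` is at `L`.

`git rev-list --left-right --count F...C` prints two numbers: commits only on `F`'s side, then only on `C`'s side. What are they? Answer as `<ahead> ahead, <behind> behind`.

4 ahead, 4 behind

Reachable from F: {A, D, E, F, G, I, K, M}.
Reachable from C: {A, B, C, G, H, I, J, K}.
Only in F's history (ahead): {D, E, F, M} — 4.
Only in C's history (behind): {B, C, H, J} — 4.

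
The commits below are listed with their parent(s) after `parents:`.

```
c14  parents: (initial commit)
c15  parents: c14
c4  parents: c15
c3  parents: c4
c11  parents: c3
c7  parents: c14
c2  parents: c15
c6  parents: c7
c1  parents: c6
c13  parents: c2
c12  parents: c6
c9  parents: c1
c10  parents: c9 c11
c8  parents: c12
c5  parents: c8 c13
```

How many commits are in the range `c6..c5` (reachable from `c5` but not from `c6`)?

Reachable from c5: {c12, c13, c14, c15, c2, c5, c6, c7, c8}.
Reachable from c6: {c14, c6, c7}.
In c5's history but not c6's: {c12, c13, c15, c2, c5, c8} — 6 commits.

6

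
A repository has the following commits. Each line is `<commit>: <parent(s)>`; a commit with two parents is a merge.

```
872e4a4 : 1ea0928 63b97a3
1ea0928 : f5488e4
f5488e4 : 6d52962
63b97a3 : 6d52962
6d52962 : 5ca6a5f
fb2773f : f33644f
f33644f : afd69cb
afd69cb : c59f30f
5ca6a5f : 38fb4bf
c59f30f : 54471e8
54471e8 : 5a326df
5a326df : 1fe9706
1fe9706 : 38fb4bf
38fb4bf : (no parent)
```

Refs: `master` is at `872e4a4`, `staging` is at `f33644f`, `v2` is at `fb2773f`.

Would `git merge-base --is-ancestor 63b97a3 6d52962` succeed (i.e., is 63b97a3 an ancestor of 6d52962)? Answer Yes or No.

Ancestors of 6d52962: {38fb4bf, 5ca6a5f, 6d52962}.
63b97a3 is not in that set, so it is not an ancestor of 6d52962.

No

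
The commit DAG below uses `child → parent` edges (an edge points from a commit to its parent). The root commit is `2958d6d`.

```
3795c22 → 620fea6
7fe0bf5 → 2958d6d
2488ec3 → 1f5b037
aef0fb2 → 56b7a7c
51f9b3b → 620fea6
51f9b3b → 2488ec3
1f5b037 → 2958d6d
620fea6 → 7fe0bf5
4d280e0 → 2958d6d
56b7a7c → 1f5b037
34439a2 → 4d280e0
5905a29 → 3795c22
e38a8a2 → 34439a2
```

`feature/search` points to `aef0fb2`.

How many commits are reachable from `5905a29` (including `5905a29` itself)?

5

Walking parent pointers from 5905a29: reachable set = {2958d6d, 3795c22, 5905a29, 620fea6, 7fe0bf5}.
That is 5 commits.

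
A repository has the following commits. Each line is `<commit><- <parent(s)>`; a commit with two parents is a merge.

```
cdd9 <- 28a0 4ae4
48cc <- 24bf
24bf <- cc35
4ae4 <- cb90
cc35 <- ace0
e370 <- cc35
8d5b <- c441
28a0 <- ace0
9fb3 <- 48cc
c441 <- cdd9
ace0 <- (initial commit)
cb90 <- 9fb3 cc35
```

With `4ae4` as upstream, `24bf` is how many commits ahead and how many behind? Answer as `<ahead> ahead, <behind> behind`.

0 ahead, 4 behind

Reachable from 24bf: {24bf, ace0, cc35}.
Reachable from 4ae4: {24bf, 48cc, 4ae4, 9fb3, ace0, cb90, cc35}.
Only in 24bf's history (ahead): {} — 0.
Only in 4ae4's history (behind): {48cc, 4ae4, 9fb3, cb90} — 4.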